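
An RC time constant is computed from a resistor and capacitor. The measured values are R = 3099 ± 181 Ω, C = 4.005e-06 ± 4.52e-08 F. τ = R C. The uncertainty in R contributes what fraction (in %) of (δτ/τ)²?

(δτ/τ)² = (1·δR/R)² + (1·δC/C)²
  R term: (1×0.0584)² = 0.00341
  C term: (1×0.0113)² = 0.000127
Total = 0.00354. Share from R = 0.00341/0.00354 = 0.964.

96.4%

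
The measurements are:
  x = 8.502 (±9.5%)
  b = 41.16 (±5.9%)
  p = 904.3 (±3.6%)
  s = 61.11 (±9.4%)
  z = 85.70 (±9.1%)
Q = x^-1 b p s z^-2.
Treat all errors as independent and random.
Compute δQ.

Since Q is a product/quotient, work with relative uncertainties:
  (-1·δx/x)² = (-1×0.0950)² = 0.00903;  (1·δb/b)² = (1×0.0590)² = 0.00348;  (1·δp/p)² = (1×0.0360)² = 0.00130;  (1·δs/s)² = (1×0.0940)² = 0.00884;  (-2·δz/z)² = (-2×0.0910)² = 0.0331
δQ/Q = √(0.0558) = 0.236
Q = 36.43, so δQ = 0.236 × 36.43 = 8.60.

8.60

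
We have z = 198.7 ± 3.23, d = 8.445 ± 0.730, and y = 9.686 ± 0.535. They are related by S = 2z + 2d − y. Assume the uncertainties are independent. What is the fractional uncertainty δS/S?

0.0164

Each term contributes (cᵢ δxᵢ)² to (δS)²:
  (2·δz)² = 41.7;  (2·δd)² = 2.13;  (δy)² = 0.286
δS = √(44.1) = 6.64
S = 404.6, so δS/S = 6.64/404.6 = 0.0164.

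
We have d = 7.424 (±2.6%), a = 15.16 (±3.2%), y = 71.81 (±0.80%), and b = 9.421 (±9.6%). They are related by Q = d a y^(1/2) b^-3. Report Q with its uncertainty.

For a monomial Q ∝ d, a, y^(1/2), b^-3, fractional errors add in quadrature:
  (1·δd/d)² = (1×0.0260)² = 0.000676;  (1·δa/a)² = (1×0.0320)² = 0.00102;  (½·δy/y)² = (0.5×0.00800)² = 1.6e-05;  (-3·δb/b)² = (-3×0.0960)² = 0.0829
δQ/Q = √(0.0847) = 0.291
Q = 1.141, so δQ = 0.291 × 1.141 = 0.332.

1.141 ± 0.332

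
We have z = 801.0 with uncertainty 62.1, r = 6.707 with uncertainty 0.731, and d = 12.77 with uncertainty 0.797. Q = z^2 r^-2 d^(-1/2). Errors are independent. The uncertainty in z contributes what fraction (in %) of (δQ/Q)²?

33.1%

(δQ/Q)² = (2·δz/z)² + (-2·δr/r)² + (−½·δd/d)²
  z term: (2×0.0775)² = 0.0240
  r term: (-2×0.109)² = 0.0475
  d term: (-0.5×0.0624)² = 0.000974
Total = 0.0725. Share from z = 0.0240/0.0725 = 0.331.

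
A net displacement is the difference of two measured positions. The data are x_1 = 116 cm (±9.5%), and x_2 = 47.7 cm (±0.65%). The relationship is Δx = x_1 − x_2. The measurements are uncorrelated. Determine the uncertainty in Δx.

For a sum/difference, combine absolute errors in quadrature:
  (δx_1)² = 121;  (δx_2)² = 0.0961
δΔx = √(122) = 11.0 cm

11.0 cm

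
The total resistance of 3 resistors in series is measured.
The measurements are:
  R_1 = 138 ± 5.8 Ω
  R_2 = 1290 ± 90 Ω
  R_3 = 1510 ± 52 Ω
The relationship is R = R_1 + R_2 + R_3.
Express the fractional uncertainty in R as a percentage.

Sums and differences: (δR)² = Σ (cᵢ δxᵢ)².
  (δR_1)² = 33.6;  (δR_2)² = 8100;  (δR_3)² = 2700
δR = √(10800) = 104 Ω
R = 2940 Ω, so δR/R = 104/2940 = 0.0354.

3.54%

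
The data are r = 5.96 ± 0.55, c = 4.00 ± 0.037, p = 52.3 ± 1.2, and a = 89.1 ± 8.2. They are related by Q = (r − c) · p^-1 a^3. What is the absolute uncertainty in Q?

Let u = r − c = 1.96. δu = √(δr² + δc²) = √(0.303 + 0.00137) = 0.551, so δu/u = 0.281.
Q is then a monomial in u, p, a:
δQ/Q = √((δu/u)² + (-1·δp/p)² + (3·δa/a)²) = √(0.0791 + 0.000526 + 0.0762) = 0.395
Q = 26500, so δQ = 0.395 × 26500 = 10500.

10500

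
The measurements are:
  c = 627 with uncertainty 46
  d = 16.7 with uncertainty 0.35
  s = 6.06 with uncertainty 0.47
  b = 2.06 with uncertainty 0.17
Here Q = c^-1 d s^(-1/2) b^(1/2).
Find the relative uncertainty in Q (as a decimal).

0.0950

Since Q is a product/quotient, work with relative uncertainties:
  (-1·δc/c)² = (-1×0.0734)² = 0.00538;  (1·δd/d)² = (1×0.0210)² = 0.000439;  (−½·δs/s)² = (-0.5×0.0776)² = 0.00150;  (½·δb/b)² = (0.5×0.0825)² = 0.00170
δQ/Q = √(0.00903) = 0.0950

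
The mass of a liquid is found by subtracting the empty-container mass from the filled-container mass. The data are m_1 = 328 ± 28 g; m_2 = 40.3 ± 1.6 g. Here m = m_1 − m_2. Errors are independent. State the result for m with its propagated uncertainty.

288 ± 28.0 g

Each term contributes (cᵢ δxᵢ)² to (δm)²:
  (δm_1)² = 784;  (δm_2)² = 2.56
δm = √(787) = 28.0 g
m = 288 g.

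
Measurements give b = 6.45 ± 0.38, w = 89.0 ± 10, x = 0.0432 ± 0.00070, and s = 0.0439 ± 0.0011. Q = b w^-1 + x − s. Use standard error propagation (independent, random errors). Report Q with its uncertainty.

Let p = b·w^-1 = 0.0725. δp/p = √((1·δb/b)² + (-1·δw/w)²) = √(0.00347 + 0.0126) = 0.127, so δp = 0.00919.
Q = p + x − s: δQ = √(δp² + δx² + δs²) = √(8.45e-05 + 4.9e-07 + 1.21e-06) = 0.00929
Q = 0.0718.

0.0718 ± 0.00929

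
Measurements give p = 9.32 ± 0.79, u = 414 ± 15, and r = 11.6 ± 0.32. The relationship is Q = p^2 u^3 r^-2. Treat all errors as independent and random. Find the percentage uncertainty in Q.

20.9%

For a monomial Q ∝ p^2, u^3, r^-2, fractional errors add in quadrature:
  (2·δp/p)² = (2×0.0848)² = 0.0287;  (3·δu/u)² = (3×0.0362)² = 0.0118;  (-2·δr/r)² = (-2×0.0276)² = 0.00304
δQ/Q = √(0.0436) = 0.209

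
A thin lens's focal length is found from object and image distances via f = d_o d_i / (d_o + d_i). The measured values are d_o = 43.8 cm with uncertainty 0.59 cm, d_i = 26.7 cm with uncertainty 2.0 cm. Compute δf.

∂f/∂d_o = (d_i/(d_o+d_i))² = 0.143;  ∂f/∂d_i = (d_o/(d_o+d_i))² = 0.386
δf = √((∂f/∂d_o · δd_o)² + (∂f/∂d_i · δd_i)²) = √(0.00716 + 0.596) = 0.777 cm

0.777 cm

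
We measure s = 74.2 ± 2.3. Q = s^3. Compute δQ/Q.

0.0930

Q is a product of powers, so relative uncertainties combine in quadrature:
  (3·δs/s)² = (3×0.0310)² = 0.00865
δQ/Q = √(0.00865) = 0.0930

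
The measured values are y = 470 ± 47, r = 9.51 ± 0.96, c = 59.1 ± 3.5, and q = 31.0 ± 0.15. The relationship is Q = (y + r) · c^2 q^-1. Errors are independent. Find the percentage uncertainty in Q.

15.4%

Let u = y + r = 480. δu = √(δy² + δr²) = √(2210 + 0.922) = 47.0, so δu/u = 0.0980.
Q is then a monomial in u, c, q:
δQ/Q = √((δu/u)² + (2·δc/c)² + (-1·δq/q)²) = √(0.00961 + 0.0140 + 2.34e-05) = 0.154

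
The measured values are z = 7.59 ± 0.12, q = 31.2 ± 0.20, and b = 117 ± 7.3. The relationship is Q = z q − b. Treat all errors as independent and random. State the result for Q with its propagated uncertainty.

Let p = z·q = 237. δp/p = √((1·δz/z)² + (1·δq/q)²) = √(0.000250 + 4.11e-05) = 0.0171, so δp = 4.04.
Q = p − b: δQ = √(δp² + δb²) = √(16.3 + 53.3) = 8.34
Q = 120.

120 ± 8.34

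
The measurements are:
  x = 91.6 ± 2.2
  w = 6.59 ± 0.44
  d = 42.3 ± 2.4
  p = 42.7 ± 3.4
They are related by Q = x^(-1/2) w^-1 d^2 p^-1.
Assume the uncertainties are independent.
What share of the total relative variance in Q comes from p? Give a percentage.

26.6%

(δQ/Q)² = (−½·δx/x)² + (-1·δw/w)² + (2·δd/d)² + (-1·δp/p)²
  x term: (-0.5×0.0240)² = 0.000144
  w term: (-1×0.0668)² = 0.00446
  d term: (2×0.0567)² = 0.0129
  p term: (-1×0.0796)² = 0.00634
Total = 0.0238. Share from p = 0.00634/0.0238 = 0.266.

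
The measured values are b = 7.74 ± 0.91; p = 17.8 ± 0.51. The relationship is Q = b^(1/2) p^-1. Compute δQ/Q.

Products/powers → add relative errors in quadrature, weighted by exponent:
  (½·δb/b)² = (0.5×0.118)² = 0.00346;  (-1·δp/p)² = (-1×0.0287)² = 0.000821
δQ/Q = √(0.00428) = 0.0654

0.0654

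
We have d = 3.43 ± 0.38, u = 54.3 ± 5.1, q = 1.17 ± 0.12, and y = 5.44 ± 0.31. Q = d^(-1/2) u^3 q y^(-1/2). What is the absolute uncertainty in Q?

13300

Since Q is a product/quotient, work with relative uncertainties:
  (−½·δd/d)² = (-0.5×0.111)² = 0.00307;  (3·δu/u)² = (3×0.0939)² = 0.0794;  (1·δq/q)² = (1×0.103)² = 0.0105;  (−½·δy/y)² = (-0.5×0.0570)² = 0.000812
δQ/Q = √(0.0938) = 0.306
Q = 43400, so δQ = 0.306 × 43400 = 13300.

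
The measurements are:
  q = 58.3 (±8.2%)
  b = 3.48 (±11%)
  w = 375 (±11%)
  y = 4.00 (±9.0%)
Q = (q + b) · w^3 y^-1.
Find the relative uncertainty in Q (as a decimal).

Let u = q + b = 61.8. δu = √(δq² + δb²) = √(22.9 + 0.147) = 4.80, so δu/u = 0.0776.
Q is then a monomial in u, w, y:
δQ/Q = √((δu/u)² + (3·δw/w)² + (-1·δy/y)²) = √(0.00603 + 0.109 + 0.00810) = 0.351

0.351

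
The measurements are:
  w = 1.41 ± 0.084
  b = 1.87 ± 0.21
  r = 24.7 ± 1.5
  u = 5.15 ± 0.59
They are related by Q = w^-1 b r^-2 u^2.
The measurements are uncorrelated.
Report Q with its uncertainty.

Since Q is a product/quotient, work with relative uncertainties:
  (-1·δw/w)² = (-1×0.0596)² = 0.00355;  (1·δb/b)² = (1×0.112)² = 0.0126;  (-2·δr/r)² = (-2×0.0607)² = 0.0148;  (2·δu/u)² = (2×0.115)² = 0.0525
δQ/Q = √(0.0834) = 0.289
Q = 0.0577, so δQ = 0.289 × 0.0577 = 0.0167.

0.0577 ± 0.0167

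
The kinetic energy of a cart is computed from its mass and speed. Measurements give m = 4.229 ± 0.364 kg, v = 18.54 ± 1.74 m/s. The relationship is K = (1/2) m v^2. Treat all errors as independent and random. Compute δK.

K is a product of powers, so relative uncertainties combine in quadrature:
  (1·δm/m)² = (1×0.0861)² = 0.00741;  (2·δv/v)² = (2×0.0939)² = 0.0352
δK/K = √(0.0426) = 0.206
K = 726.8 J, so δK = 0.206 × 726.8 = 150 J.

150 J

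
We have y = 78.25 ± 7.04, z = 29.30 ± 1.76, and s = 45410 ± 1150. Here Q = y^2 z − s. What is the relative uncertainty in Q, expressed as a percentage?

25.4%

Let p = y^2·z = 179400. δp/p = √((2·δy/y)² + (1·δz/z)²) = √(0.0324 + 0.00361) = 0.190, so δp = 34000.
Q = p − s: δQ = √(δp² + δs²) = √(1.16e+09 + 1.32e+06) = 34100
Q = 134000, so δQ/Q = 34100/134000 = 0.254.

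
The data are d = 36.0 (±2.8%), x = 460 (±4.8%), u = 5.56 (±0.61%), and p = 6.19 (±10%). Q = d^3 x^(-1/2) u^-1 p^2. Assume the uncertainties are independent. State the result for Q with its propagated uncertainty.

Since Q is a product/quotient, work with relative uncertainties:
  (3·δd/d)² = (3×0.0280)² = 0.00706;  (−½·δx/x)² = (-0.5×0.0480)² = 0.000576;  (-1·δu/u)² = (-1×0.00610)² = 3.72e-05;  (2·δp/p)² = (2×0.100)² = 0.0400
δQ/Q = √(0.0477) = 0.218
Q = 15000, so δQ = 0.218 × 15000 = 3270.

15000 ± 3270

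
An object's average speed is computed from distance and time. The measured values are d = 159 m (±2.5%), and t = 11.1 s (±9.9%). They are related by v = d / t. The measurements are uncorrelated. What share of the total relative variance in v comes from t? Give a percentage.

(δv/v)² = (1·δd/d)² + (-1·δt/t)²
  d term: (1×0.0250)² = 0.000625
  t term: (-1×0.0990)² = 0.00980
Total = 0.0104. Share from t = 0.00980/0.0104 = 0.940.

94.0%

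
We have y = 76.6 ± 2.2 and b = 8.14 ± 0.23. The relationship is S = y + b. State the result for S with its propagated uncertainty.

84.7 ± 2.21

Each term contributes (cᵢ δxᵢ)² to (δS)²:
  (δy)² = 4.84;  (δb)² = 0.0529
δS = √(4.89) = 2.21
S = 84.7.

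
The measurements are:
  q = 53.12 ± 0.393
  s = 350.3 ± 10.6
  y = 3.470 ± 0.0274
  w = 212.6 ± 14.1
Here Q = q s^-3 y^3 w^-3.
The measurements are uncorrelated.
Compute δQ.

Products/powers → add relative errors in quadrature, weighted by exponent:
  (1·δq/q)² = (1×0.00740)² = 5.47e-05;  (-3·δs/s)² = (-3×0.0303)² = 0.00824;  (3·δy/y)² = (3×0.00790)² = 0.000561;  (-3·δw/w)² = (-3×0.0663)² = 0.0396
δQ/Q = √(0.0484) = 0.220
Q = 5.373e-12, so δQ = 0.220 × 5.373e-12 = 1.18e-12.

1.18e-12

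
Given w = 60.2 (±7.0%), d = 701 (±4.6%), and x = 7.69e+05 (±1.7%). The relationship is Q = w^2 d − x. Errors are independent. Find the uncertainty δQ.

3.75e+05

Let p = w^2·d = 2.54e+06. δp/p = √((2·δw/w)² + (1·δd/d)²) = √(0.0196 + 0.00212) = 0.147, so δp = 3.74e+05.
Q = p − x: δQ = √(δp² + δx²) = √(1.4e+11 + 1.71e+08) = 3.75e+05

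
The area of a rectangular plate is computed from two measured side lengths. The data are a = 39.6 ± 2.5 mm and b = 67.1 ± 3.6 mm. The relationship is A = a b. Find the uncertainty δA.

220 mm^2

Relative error in a monomial: (δA/A)² = Σ (nᵢ · δxᵢ/xᵢ)².
  (1·δa/a)² = (1×0.0631)² = 0.00399;  (1·δb/b)² = (1×0.0537)² = 0.00288
δA/A = √(0.00686) = 0.0828
A = 2660 mm^2, so δA = 0.0828 × 2660 = 220 mm^2.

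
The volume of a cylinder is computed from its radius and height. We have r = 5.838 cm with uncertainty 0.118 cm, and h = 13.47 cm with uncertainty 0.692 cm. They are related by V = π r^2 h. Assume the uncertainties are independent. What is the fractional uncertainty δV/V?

Products/powers → add relative errors in quadrature, weighted by exponent:
  (2·δr/r)² = (2×0.0202)² = 0.00163;  (1·δh/h)² = (1×0.0514)² = 0.00264
δV/V = √(0.00427) = 0.0654

0.0654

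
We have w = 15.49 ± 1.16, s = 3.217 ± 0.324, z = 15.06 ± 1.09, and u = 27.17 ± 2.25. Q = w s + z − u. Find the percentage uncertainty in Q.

17.9%

Let p = w·s = 49.83. δp/p = √((1·δw/w)² + (1·δs/s)²) = √(0.00561 + 0.0101) = 0.126, so δp = 6.25.
Q = p + z − u: δQ = √(δp² + δz² + δu²) = √(39.1 + 1.19 + 5.06) = 6.74
Q = 37.72, so δQ/Q = 6.74/37.72 = 0.179.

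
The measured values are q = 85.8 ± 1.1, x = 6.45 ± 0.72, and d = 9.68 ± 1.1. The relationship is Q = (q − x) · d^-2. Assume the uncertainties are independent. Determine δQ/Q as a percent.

22.8%

Let u = q − x = 79.3. δu = √(δq² + δx²) = √(1.21 + 0.518) = 1.31, so δu/u = 0.0166.
Q is then a monomial in u, d:
δQ/Q = √((δu/u)² + (-2·δd/d)²) = √(0.000275 + 0.0517) = 0.228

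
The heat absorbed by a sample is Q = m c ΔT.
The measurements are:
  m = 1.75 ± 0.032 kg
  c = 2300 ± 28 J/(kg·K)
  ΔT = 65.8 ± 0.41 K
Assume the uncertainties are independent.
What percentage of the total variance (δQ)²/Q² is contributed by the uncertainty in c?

28.4%

(δQ/Q)² = (1·δm/m)² + (1·δc/c)² + (1·δΔT/ΔT)²
  m term: (1×0.0183)² = 0.000334
  c term: (1×0.0122)² = 0.000148
  ΔT term: (1×0.00623)² = 3.88e-05
Total = 0.000521. Share from c = 0.000148/0.000521 = 0.284.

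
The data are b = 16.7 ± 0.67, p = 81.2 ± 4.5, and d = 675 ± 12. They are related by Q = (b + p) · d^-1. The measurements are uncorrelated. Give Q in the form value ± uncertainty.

0.145 ± 0.00722

Let u = b + p = 97.9. δu = √(δb² + δp²) = √(0.449 + 20.2) = 4.55, so δu/u = 0.0465.
Q is then a monomial in u, d:
δQ/Q = √((δu/u)² + (-1·δd/d)²) = √(0.00216 + 0.000316) = 0.0498
Q = 0.145, so δQ = 0.0498 × 0.145 = 0.00722.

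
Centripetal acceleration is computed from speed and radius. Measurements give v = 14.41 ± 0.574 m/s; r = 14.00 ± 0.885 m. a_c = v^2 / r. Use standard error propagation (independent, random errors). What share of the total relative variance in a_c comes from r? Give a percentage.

(δa_c/a_c)² = (2·δv/v)² + (-1·δr/r)²
  v term: (2×0.0398)² = 0.00635
  r term: (-1×0.0632)² = 0.00400
Total = 0.0103. Share from r = 0.00400/0.0103 = 0.386.

38.6%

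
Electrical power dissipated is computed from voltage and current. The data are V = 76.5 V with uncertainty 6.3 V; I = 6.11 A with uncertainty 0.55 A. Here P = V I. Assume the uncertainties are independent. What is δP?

Products/powers → add relative errors in quadrature, weighted by exponent:
  (1·δV/V)² = (1×0.0824)² = 0.00678;  (1·δI/I)² = (1×0.0900)² = 0.00810
δP/P = √(0.0149) = 0.122
P = 467 W, so δP = 0.122 × 467 = 57.0 W.

57.0 W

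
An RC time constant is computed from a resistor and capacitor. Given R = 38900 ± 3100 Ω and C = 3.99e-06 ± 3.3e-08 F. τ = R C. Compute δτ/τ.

Products/powers → add relative errors in quadrature, weighted by exponent:
  (1·δR/R)² = (1×0.0797)² = 0.00635;  (1·δC/C)² = (1×0.00827)² = 6.84e-05
δτ/τ = √(0.00642) = 0.0801

0.0801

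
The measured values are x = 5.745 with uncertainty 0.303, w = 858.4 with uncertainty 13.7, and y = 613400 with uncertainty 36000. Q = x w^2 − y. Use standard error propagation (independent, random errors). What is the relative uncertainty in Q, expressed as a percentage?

7.28%

Let p = x·w^2 = 4.233e+06. δp/p = √((1·δx/x)² + (2·δw/w)²) = √(0.00278 + 0.00102) = 0.0616, so δp = 2.61e+05.
Q = p − y: δQ = √(δp² + δy²) = √(6.81e+10 + 1.3e+09) = 2.63e+05
Q = 3.62e+06, so δQ/Q = 2.63e+05/3.62e+06 = 0.0728.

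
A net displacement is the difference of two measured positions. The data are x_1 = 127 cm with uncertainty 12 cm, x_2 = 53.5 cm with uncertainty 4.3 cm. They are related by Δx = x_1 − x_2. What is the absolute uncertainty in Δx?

12.7 cm

Sums and differences: (δΔx)² = Σ (cᵢ δxᵢ)².
  (δx_1)² = 144;  (δx_2)² = 18.5
δΔx = √(162) = 12.7 cm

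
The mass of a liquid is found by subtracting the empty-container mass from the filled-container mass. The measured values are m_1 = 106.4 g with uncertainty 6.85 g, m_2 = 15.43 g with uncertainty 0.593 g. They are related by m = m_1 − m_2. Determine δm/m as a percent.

7.56%

For a sum/difference, combine absolute errors in quadrature:
  (δm_1)² = 46.9;  (δm_2)² = 0.352
δm = √(47.3) = 6.88 g
m = 90.97 g, so δm/m = 6.88/90.97 = 0.0756.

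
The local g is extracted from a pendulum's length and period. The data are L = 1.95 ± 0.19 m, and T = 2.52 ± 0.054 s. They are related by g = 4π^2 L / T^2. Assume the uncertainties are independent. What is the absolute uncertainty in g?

g is a product of powers, so relative uncertainties combine in quadrature:
  (1·δL/L)² = (1×0.0974)² = 0.00949;  (-2·δT/T)² = (-2×0.0214)² = 0.00184
δg/g = √(0.0113) = 0.106
g = 12.1 m/s^2, so δg = 0.106 × 12.1 = 1.29 m/s^2.

1.29 m/s^2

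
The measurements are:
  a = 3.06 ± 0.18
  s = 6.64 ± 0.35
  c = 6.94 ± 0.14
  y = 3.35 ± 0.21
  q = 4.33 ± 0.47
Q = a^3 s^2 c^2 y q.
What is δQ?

2.15e+05

Relative error in a monomial: (δQ/Q)² = Σ (nᵢ · δxᵢ/xᵢ)².
  (3·δa/a)² = (3×0.0588)² = 0.0311;  (2·δs/s)² = (2×0.0527)² = 0.0111;  (2·δc/c)² = (2×0.0202)² = 0.00163;  (1·δy/y)² = (1×0.0627)² = 0.00393;  (1·δq/q)² = (1×0.109)² = 0.0118
δQ/Q = √(0.0596) = 0.244
Q = 8.83e+05, so δQ = 0.244 × 8.83e+05 = 2.15e+05.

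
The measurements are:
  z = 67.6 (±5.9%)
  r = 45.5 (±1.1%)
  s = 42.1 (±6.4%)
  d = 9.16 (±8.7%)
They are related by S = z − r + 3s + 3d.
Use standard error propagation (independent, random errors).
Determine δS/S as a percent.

Absolute uncertainties add in quadrature for a linear combination:
  (δz)² = 15.9;  (δr)² = 0.251;  (3·δs)² = 65.3;  (3·δd)² = 5.72
δS = √(87.2) = 9.34
S = 176, so δS/S = 9.34/176 = 0.0531.

5.31%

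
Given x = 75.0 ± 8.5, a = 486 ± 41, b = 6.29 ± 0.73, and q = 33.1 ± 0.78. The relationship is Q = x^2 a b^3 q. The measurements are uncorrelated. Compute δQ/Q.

0.425

For a monomial Q ∝ x^2, a, b^3, q, fractional errors add in quadrature:
  (2·δx/x)² = (2×0.113)² = 0.0514;  (1·δa/a)² = (1×0.0844)² = 0.00712;  (3·δb/b)² = (3×0.116)² = 0.121;  (1·δq/q)² = (1×0.0236)² = 0.000555
δQ/Q = √(0.180) = 0.425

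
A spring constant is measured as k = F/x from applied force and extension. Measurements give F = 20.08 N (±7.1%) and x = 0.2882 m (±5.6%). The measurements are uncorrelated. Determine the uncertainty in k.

For a monomial k ∝ F, x^-1, fractional errors add in quadrature:
  (1·δF/F)² = (1×0.0710)² = 0.00504;  (-1·δx/x)² = (-1×0.0560)² = 0.00314
δk/k = √(0.00818) = 0.0904
k = 69.67 N/m, so δk = 0.0904 × 69.67 = 6.30 N/m.

6.30 N/m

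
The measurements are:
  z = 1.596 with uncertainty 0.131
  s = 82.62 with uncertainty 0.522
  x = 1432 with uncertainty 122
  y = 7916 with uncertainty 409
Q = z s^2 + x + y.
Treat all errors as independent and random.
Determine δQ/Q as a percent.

Let p = z·s^2 = 10890. δp/p = √((1·δz/z)² + (2·δs/s)²) = √(0.00674 + 0.000160) = 0.0830, so δp = 905.
Q = p + x + y: δQ = √(δp² + δx² + δy²) = √(8.19e+05 + 14900 + 1.67e+05) = 1000
Q = 20240, so δQ/Q = 1000/20240 = 0.0494.

4.94%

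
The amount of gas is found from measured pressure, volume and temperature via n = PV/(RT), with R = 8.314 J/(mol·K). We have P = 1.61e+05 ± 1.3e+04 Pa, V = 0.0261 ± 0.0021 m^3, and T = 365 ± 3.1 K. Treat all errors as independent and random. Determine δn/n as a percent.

Relative error in a monomial: (δn/n)² = Σ (nᵢ · δxᵢ/xᵢ)².
  (1·δP/P)² = (1×0.0807)² = 0.00652;  (1·δV/V)² = (1×0.0805)² = 0.00647;  (-1·δT/T)² = (-1×0.00849)² = 7.21e-05
δn/n = √(0.0131) = 0.114

11.4%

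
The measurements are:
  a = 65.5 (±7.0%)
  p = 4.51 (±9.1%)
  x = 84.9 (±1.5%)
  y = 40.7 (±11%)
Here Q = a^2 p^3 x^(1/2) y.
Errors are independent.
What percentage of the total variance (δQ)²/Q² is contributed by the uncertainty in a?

18.4%

(δQ/Q)² = (2·δa/a)² + (3·δp/p)² + (½·δx/x)² + (1·δy/y)²
  a term: (2×0.0700)² = 0.0196
  p term: (3×0.0910)² = 0.0745
  x term: (0.5×0.0150)² = 5.62e-05
  y term: (1×0.110)² = 0.0121
Total = 0.106. Share from a = 0.0196/0.106 = 0.184.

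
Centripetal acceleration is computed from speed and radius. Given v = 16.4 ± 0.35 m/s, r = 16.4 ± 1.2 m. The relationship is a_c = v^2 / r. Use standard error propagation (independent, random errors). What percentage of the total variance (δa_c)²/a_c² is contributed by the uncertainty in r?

74.6%

(δa_c/a_c)² = (2·δv/v)² + (-1·δr/r)²
  v term: (2×0.0213)² = 0.00182
  r term: (-1×0.0732)² = 0.00535
Total = 0.00718. Share from r = 0.00535/0.00718 = 0.746.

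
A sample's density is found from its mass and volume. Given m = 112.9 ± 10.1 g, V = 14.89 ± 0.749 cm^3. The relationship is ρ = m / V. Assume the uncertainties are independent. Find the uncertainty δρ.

Relative error in a monomial: (δρ/ρ)² = Σ (nᵢ · δxᵢ/xᵢ)².
  (1·δm/m)² = (1×0.0895)² = 0.00800;  (-1·δV/V)² = (-1×0.0503)² = 0.00253
δρ/ρ = √(0.0105) = 0.103
ρ = 7.582 g/cm^3, so δρ = 0.103 × 7.582 = 0.778 g/cm^3.

0.778 g/cm^3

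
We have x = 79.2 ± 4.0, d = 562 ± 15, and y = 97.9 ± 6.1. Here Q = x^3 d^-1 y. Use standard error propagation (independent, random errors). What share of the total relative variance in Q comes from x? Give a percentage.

(δQ/Q)² = (3·δx/x)² + (-1·δd/d)² + (1·δy/y)²
  x term: (3×0.0505)² = 0.0230
  d term: (-1×0.0267)² = 0.000712
  y term: (1×0.0623)² = 0.00388
Total = 0.0276. Share from x = 0.0230/0.0276 = 0.833.

83.3%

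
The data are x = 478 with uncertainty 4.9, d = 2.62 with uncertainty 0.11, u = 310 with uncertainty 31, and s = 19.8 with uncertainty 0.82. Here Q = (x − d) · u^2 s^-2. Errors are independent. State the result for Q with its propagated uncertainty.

(1.17 ± 0.253) × 10^5

Let w = x − d = 475. δw = √(δx² + δd²) = √(24.0 + 0.0121) = 4.90, so δw/w = 0.0103.
Q is then a monomial in w, u, s:
δQ/Q = √((δw/w)² + (2·δu/u)² + (-2·δs/s)²) = √(0.000106 + 0.0400 + 0.00686) = 0.217
Q = 1.17e+05, so δQ = 0.217 × 1.17e+05 = 25300.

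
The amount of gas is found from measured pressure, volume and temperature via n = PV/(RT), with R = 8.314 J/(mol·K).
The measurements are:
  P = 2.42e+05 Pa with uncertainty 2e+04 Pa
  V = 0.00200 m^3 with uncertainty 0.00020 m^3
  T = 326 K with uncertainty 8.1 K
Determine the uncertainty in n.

Since n is a product/quotient, work with relative uncertainties:
  (1·δP/P)² = (1×0.0826)² = 0.00683;  (1·δV/V)² = (1×0.100)² = 0.0100;  (-1·δT/T)² = (-1×0.0248)² = 0.000617
δn/n = √(0.0174) = 0.132
n = 0.179 mol, so δn = 0.132 × 0.179 = 0.0236 mol.

0.0236 mol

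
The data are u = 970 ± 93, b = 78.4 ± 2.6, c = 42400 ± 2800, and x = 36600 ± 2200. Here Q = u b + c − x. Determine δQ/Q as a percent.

10.4%

Let p = u·b = 76000. δp/p = √((1·δu/u)² + (1·δb/b)²) = √(0.00919 + 0.00110) = 0.101, so δp = 7720.
Q = p + c − x: δQ = √(δp² + δc² + δx²) = √(5.95e+07 + 7.84e+06 + 4.84e+06) = 8500
Q = 81800, so δQ/Q = 8500/81800 = 0.104.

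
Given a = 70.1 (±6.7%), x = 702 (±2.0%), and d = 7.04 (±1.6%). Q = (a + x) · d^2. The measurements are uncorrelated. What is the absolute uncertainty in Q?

Let u = a + x = 772. δu = √(δa² + δx²) = √(22.1 + 197) = 14.8, so δu/u = 0.0192.
Q is then a monomial in u, d:
δQ/Q = √((δu/u)² + (2·δd/d)²) = √(0.000368 + 0.00102) = 0.0373
Q = 38300, so δQ = 0.0373 × 38300 = 1430.

1430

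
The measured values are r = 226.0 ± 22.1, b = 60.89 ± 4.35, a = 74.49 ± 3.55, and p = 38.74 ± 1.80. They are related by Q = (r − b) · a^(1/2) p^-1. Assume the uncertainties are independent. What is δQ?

Let u = r − b = 165.1. δu = √(δr² + δb²) = √(488 + 18.9) = 22.5, so δu/u = 0.136.
Q is then a monomial in u, a, p:
δQ/Q = √((δu/u)² + (½·δa/a)² + (-1·δp/p)²) = √(0.0186 + 0.000568 + 0.00216) = 0.146
Q = 36.78, so δQ = 0.146 × 36.78 = 5.37.

5.37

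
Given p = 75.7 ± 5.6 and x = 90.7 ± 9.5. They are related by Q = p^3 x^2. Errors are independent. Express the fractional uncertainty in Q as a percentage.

30.5%

For a monomial Q ∝ p^3, x^2, fractional errors add in quadrature:
  (3·δp/p)² = (3×0.0740)² = 0.0493;  (2·δx/x)² = (2×0.105)² = 0.0439
δQ/Q = √(0.0931) = 0.305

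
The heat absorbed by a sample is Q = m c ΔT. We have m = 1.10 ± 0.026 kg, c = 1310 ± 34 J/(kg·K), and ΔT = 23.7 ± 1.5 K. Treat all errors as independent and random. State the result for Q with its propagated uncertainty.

34200 ± 2470 J

For a monomial Q ∝ m, c, ΔT, fractional errors add in quadrature:
  (1·δm/m)² = (1×0.0236)² = 0.000559;  (1·δc/c)² = (1×0.0260)² = 0.000674;  (1·δΔT/ΔT)² = (1×0.0633)² = 0.00401
δQ/Q = √(0.00524) = 0.0724
Q = 34200 J, so δQ = 0.0724 × 34200 = 2470 J.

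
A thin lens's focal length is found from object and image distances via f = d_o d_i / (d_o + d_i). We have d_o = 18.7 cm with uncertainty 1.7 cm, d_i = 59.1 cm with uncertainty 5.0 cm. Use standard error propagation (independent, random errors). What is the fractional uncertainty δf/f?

0.0720

∂f/∂d_o = (d_i/(d_o+d_i))² = 0.577;  ∂f/∂d_i = (d_o/(d_o+d_i))² = 0.0578
δf = √((∂f/∂d_o · δd_o)² + (∂f/∂d_i · δd_i)²) = √(0.962 + 0.0834) = 1.02 cm
f = 14.2 cm, so δf/f = 1.02/14.2 = 0.0720.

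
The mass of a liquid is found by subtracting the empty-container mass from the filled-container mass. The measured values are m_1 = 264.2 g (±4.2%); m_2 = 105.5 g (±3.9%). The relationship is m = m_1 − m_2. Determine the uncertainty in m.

Sums and differences: (δm)² = Σ (cᵢ δxᵢ)².
  (δm_1)² = 123;  (δm_2)² = 16.9
δm = √(140) = 11.8 g

11.8 g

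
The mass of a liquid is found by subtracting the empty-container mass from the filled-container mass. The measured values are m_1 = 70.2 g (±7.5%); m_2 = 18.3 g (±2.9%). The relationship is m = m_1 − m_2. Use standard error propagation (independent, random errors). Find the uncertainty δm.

5.29 g

m is a linear combination, so absolute uncertainties add in quadrature:
  (δm_1)² = 27.7;  (δm_2)² = 0.282
δm = √(28.0) = 5.29 g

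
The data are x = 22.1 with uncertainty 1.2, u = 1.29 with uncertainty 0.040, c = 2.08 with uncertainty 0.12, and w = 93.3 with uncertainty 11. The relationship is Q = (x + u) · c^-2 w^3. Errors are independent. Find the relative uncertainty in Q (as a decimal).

0.376

Let h = x + u = 23.4. δh = √(δx² + δu²) = √(1.44 + 0.00160) = 1.20, so δh/h = 0.0513.
Q is then a monomial in h, c, w:
δQ/Q = √((δh/h)² + (-2·δc/c)² + (3·δw/w)²) = √(0.00264 + 0.0133 + 0.125) = 0.376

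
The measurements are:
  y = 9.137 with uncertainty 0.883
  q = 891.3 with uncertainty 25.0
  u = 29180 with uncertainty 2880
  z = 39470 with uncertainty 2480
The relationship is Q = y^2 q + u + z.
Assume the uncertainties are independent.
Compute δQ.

15000

Let p = y^2·q = 74410. δp/p = √((2·δy/y)² + (1·δq/q)²) = √(0.0374 + 0.000787) = 0.195, so δp = 14500.
Q = p + u + z: δQ = √(δp² + δu² + δz²) = √(2.11e+08 + 8.29e+06 + 6.15e+06) = 15000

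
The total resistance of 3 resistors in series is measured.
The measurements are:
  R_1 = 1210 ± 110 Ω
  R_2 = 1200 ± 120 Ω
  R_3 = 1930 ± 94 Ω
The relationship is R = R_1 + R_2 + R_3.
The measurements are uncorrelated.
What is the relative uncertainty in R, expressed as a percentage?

4.33%

For a sum/difference, combine absolute errors in quadrature:
  (δR_1)² = 12100;  (δR_2)² = 14400;  (δR_3)² = 8840
δR = √(35300) = 188 Ω
R = 4340 Ω, so δR/R = 188/4340 = 0.0433.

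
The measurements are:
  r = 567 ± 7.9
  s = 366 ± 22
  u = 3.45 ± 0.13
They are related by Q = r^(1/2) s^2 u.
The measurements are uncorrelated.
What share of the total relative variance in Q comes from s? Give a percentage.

(δQ/Q)² = (½·δr/r)² + (2·δs/s)² + (1·δu/u)²
  r term: (0.5×0.0139)² = 4.85e-05
  s term: (2×0.0601)² = 0.0145
  u term: (1×0.0377)² = 0.00142
Total = 0.0159. Share from s = 0.0145/0.0159 = 0.908.

90.8%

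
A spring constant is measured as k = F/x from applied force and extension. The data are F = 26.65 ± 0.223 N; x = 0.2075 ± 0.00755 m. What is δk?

k is a product of powers, so relative uncertainties combine in quadrature:
  (1·δF/F)² = (1×0.00837)² = 7e-05;  (-1·δx/x)² = (-1×0.0364)² = 0.00132
δk/k = √(0.00139) = 0.0373
k = 128.4 N/m, so δk = 0.0373 × 128.4 = 4.80 N/m.

4.80 N/m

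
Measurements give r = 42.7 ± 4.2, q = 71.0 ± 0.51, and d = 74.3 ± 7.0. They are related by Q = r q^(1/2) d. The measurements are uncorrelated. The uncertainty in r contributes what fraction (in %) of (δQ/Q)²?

(δQ/Q)² = (1·δr/r)² + (½·δq/q)² + (1·δd/d)²
  r term: (1×0.0984)² = 0.00967
  q term: (0.5×0.00718)² = 1.29e-05
  d term: (1×0.0942)² = 0.00888
Total = 0.0186. Share from r = 0.00967/0.0186 = 0.521.

52.1%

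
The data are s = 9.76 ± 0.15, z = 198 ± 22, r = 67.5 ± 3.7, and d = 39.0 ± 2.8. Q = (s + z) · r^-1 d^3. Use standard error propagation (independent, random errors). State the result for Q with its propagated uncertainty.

(1.83 ± 0.449) × 10^5

Let u = s + z = 208. δu = √(δs² + δz²) = √(0.0225 + 484) = 22.0, so δu/u = 0.106.
Q is then a monomial in u, r, d:
δQ/Q = √((δu/u)² + (-1·δr/r)² + (3·δd/d)²) = √(0.0112 + 0.00300 + 0.0464) = 0.246
Q = 1.83e+05, so δQ = 0.246 × 1.83e+05 = 44900.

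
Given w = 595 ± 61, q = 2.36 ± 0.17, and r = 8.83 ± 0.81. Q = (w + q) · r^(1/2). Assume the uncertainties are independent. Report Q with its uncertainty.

Let u = w + q = 597. δu = √(δw² + δq²) = √(3720 + 0.0289) = 61.0, so δu/u = 0.102.
Q is then a monomial in u, r:
δQ/Q = √((δu/u)² + (½·δr/r)²) = √(0.0104 + 0.00210) = 0.112
Q = 1780, so δQ = 0.112 × 1780 = 199.

1780 ± 199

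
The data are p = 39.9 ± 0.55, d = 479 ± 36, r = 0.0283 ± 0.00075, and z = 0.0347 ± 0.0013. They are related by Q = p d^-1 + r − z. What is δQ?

0.00654

Let w = p·d^-1 = 0.0833. δw/w = √((1·δp/p)² + (-1·δd/d)²) = √(0.000190 + 0.00565) = 0.0764, so δw = 0.00636.
Q = w + r − z: δQ = √(δw² + δr² + δz²) = √(4.05e-05 + 5.63e-07 + 1.69e-06) = 0.00654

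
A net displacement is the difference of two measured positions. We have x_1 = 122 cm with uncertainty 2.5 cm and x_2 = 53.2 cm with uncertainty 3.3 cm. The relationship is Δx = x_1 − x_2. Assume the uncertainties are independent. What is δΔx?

For a sum/difference, combine absolute errors in quadrature:
  (δx_1)² = 6.25;  (δx_2)² = 10.9
δΔx = √(17.1) = 4.14 cm

4.14 cm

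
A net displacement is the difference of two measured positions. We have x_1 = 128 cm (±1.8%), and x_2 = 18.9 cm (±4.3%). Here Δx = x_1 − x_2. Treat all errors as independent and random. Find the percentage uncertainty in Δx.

Δx is a linear combination, so absolute uncertainties add in quadrature:
  (δx_1)² = 5.31;  (δx_2)² = 0.660
δΔx = √(5.97) = 2.44 cm
Δx = 109 cm, so δΔx/Δx = 2.44/109 = 0.0224.

2.24%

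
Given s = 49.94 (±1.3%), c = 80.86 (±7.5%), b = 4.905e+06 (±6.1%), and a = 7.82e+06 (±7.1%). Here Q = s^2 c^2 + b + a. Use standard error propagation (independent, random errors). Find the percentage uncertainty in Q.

8.82%

Let p = s^2·c^2 = 1.631e+07. δp/p = √((2·δs/s)² + (2·δc/c)²) = √(0.000676 + 0.0225) = 0.152, so δp = 2.48e+06.
Q = p + b + a: δQ = √(δp² + δb² + δa²) = √(6.16e+12 + 8.95e+10 + 3.08e+11) = 2.56e+06
Q = 2.903e+07, so δQ/Q = 2.56e+06/2.903e+07 = 0.0882.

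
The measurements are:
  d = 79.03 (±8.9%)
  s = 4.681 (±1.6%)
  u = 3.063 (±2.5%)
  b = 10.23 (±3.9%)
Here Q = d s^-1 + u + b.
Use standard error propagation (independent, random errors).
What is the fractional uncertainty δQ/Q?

Let p = d·s^-1 = 16.88. δp/p = √((1·δd/d)² + (-1·δs/s)²) = √(0.00792 + 0.000256) = 0.0904, so δp = 1.53.
Q = p + u + b: δQ = √(δp² + δu² + δb²) = √(2.33 + 0.00586 + 0.159) = 1.58
Q = 30.18, so δQ/Q = 1.58/30.18 = 0.0524.

0.0524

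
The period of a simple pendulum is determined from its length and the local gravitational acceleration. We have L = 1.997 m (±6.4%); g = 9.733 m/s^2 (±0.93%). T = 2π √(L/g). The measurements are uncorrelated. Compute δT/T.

0.0323

Relative error in a monomial: (δT/T)² = Σ (nᵢ · δxᵢ/xᵢ)².
  (½·δL/L)² = (0.5×0.0640)² = 0.00102;  (−½·δg/g)² = (-0.5×0.00930)² = 2.16e-05
δT/T = √(0.00105) = 0.0323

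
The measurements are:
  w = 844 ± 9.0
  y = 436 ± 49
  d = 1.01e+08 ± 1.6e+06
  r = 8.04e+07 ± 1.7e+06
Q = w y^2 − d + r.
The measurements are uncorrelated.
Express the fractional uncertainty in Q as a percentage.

25.9%

Let p = w·y^2 = 1.6e+08. δp/p = √((1·δw/w)² + (2·δy/y)²) = √(0.000114 + 0.0505) = 0.225, so δp = 3.61e+07.
Q = p − d + r: δQ = √(δp² + δd² + δr²) = √(1.3e+15 + 2.56e+12 + 2.89e+12) = 3.62e+07
Q = 1.4e+08, so δQ/Q = 3.62e+07/1.4e+08 = 0.259.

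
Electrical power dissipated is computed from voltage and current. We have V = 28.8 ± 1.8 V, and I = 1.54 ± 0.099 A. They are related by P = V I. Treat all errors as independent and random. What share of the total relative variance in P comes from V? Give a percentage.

48.6%

(δP/P)² = (1·δV/V)² + (1·δI/I)²
  V term: (1×0.0625)² = 0.00391
  I term: (1×0.0643)² = 0.00413
Total = 0.00804. Share from V = 0.00391/0.00804 = 0.486.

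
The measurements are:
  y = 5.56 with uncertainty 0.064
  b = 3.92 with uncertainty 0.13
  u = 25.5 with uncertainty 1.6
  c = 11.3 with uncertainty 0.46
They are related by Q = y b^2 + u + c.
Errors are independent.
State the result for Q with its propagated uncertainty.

122 ± 5.99

Let p = y·b^2 = 85.4. δp/p = √((1·δy/y)² + (2·δb/b)²) = √(0.000132 + 0.00440) = 0.0673, so δp = 5.75.
Q = p + u + c: δQ = √(δp² + δu² + δc²) = √(33.1 + 2.56 + 0.212) = 5.99
Q = 122.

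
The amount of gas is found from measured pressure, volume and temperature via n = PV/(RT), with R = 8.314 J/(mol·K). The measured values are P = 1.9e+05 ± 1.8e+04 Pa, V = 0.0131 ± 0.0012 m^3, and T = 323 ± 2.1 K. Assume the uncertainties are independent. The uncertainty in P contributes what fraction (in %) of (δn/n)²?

51.6%

(δn/n)² = (1·δP/P)² + (1·δV/V)² + (-1·δT/T)²
  P term: (1×0.0947)² = 0.00898
  V term: (1×0.0916)² = 0.00839
  T term: (-1×0.00650)² = 4.23e-05
Total = 0.0174. Share from P = 0.00898/0.0174 = 0.516.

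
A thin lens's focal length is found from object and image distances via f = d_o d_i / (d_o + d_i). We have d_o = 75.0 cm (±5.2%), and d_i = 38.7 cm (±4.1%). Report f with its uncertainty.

25.5 ± 0.825 cm

∂f/∂d_o = (d_i/(d_o+d_i))² = 0.116;  ∂f/∂d_i = (d_o/(d_o+d_i))² = 0.435
δf = √((∂f/∂d_o · δd_o)² + (∂f/∂d_i · δd_i)²) = √(0.204 + 0.477) = 0.825 cm
f = 25.5 cm.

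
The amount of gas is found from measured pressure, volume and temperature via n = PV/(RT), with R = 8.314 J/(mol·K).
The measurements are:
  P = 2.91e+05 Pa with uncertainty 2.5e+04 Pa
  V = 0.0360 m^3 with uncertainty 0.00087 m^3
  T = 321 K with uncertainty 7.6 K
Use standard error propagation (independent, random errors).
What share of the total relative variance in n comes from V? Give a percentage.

(δn/n)² = (1·δP/P)² + (1·δV/V)² + (-1·δT/T)²
  P term: (1×0.0859)² = 0.00738
  V term: (1×0.0242)² = 0.000584
  T term: (-1×0.0237)² = 0.000561
Total = 0.00853. Share from V = 0.000584/0.00853 = 0.0685.

6.85%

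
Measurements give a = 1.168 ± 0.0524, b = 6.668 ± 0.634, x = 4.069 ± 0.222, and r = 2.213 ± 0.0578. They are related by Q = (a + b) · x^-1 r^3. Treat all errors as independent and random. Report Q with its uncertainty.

20.87 ± 2.62

Let u = a + b = 7.836. δu = √(δa² + δb²) = √(0.00275 + 0.402) = 0.636, so δu/u = 0.0812.
Q is then a monomial in u, x, r:
δQ/Q = √((δu/u)² + (-1·δx/x)² + (3·δr/r)²) = √(0.00659 + 0.00298 + 0.00614) = 0.125
Q = 20.87, so δQ = 0.125 × 20.87 = 2.62.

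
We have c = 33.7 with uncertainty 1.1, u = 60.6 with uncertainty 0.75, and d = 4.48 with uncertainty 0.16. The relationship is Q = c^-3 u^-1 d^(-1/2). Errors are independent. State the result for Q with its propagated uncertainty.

(2.04 ± 0.204) × 10^-7

For a monomial Q ∝ c^-3, u^-1, d^(-1/2), fractional errors add in quadrature:
  (-3·δc/c)² = (-3×0.0326)² = 0.00959;  (-1·δu/u)² = (-1×0.0124)² = 0.000153;  (−½·δd/d)² = (-0.5×0.0357)² = 0.000319
δQ/Q = √(0.0101) = 0.100
Q = 2.04e-07, so δQ = 0.100 × 2.04e-07 = 2.04e-08.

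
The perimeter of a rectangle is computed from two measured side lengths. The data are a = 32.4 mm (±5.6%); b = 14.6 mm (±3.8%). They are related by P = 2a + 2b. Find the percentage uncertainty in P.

Each term contributes (cᵢ δxᵢ)² to (δP)²:
  (2·δa)² = 13.2;  (2·δb)² = 1.23
δP = √(14.4) = 3.79 mm
P = 94.0 mm, so δP/P = 3.79/94.0 = 0.0404.

4.04%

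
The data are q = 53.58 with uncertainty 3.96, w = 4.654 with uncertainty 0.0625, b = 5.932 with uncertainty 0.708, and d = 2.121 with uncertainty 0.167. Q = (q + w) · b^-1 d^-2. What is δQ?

0.456

Let u = q + w = 58.23. δu = √(δq² + δw²) = √(15.7 + 0.00391) = 3.96, so δu/u = 0.0680.
Q is then a monomial in u, b, d:
δQ/Q = √((δu/u)² + (-1·δb/b)² + (-2·δd/d)²) = √(0.00463 + 0.0142 + 0.0248) = 0.209
Q = 2.182, so δQ = 0.209 × 2.182 = 0.456.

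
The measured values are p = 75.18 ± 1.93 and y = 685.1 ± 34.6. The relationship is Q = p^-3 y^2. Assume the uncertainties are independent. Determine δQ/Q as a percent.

12.7%

Relative error in a monomial: (δQ/Q)² = Σ (nᵢ · δxᵢ/xᵢ)².
  (-3·δp/p)² = (-3×0.0257)² = 0.00593;  (2·δy/y)² = (2×0.0505)² = 0.0102
δQ/Q = √(0.0161) = 0.127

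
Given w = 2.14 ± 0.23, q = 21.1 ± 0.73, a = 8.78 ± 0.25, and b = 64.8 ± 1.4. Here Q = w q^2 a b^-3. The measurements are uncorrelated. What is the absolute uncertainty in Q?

0.00449

Relative error in a monomial: (δQ/Q)² = Σ (nᵢ · δxᵢ/xᵢ)².
  (1·δw/w)² = (1×0.107)² = 0.0116;  (2·δq/q)² = (2×0.0346)² = 0.00479;  (1·δa/a)² = (1×0.0285)² = 0.000811;  (-3·δb/b)² = (-3×0.0216)² = 0.00420
δQ/Q = √(0.0214) = 0.146
Q = 0.0307, so δQ = 0.146 × 0.0307 = 0.00449.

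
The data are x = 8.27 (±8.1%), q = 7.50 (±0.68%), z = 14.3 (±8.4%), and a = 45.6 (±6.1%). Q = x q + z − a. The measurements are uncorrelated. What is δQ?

Let p = x·q = 62.0. δp/p = √((1·δx/x)² + (1·δq/q)²) = √(0.00656 + 4.62e-05) = 0.0813, so δp = 5.04.
Q = p + z − a: δQ = √(δp² + δz² + δa²) = √(25.4 + 1.44 + 7.74) = 5.88

5.88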